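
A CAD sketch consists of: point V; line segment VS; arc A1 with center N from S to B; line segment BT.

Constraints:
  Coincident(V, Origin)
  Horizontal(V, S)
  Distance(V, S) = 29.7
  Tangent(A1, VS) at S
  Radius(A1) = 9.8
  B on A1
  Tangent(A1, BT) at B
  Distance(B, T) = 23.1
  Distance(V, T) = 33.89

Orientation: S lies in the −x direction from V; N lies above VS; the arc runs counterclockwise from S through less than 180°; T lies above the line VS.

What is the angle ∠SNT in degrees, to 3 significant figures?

145°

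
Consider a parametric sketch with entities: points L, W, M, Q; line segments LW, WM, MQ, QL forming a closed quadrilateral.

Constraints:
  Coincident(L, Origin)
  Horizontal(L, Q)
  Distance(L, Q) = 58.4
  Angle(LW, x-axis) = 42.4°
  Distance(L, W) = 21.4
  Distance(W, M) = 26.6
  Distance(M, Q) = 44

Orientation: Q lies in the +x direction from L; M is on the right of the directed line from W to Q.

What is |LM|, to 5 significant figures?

20.194

Checks: |WM| = 26.60 ✓; |MQ| = 44.00 ✓.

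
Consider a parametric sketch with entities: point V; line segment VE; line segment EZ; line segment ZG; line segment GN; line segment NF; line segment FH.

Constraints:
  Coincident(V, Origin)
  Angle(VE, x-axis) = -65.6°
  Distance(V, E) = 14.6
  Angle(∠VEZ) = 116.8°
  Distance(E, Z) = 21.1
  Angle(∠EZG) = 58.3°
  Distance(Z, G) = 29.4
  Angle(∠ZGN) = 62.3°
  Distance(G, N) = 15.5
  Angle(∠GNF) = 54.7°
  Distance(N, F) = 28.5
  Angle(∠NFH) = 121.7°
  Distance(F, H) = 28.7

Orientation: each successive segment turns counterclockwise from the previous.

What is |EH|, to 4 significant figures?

55.70

V is at the origin; VE runs at -65.6° with length 14.6, so E = (6.031, -13.30). ∠VEZ = 116.8° gives EZ at -2.400° from the x-axis; with |EZ| = 21.1, Z = (27.11, -14.18). ∠EZG = 58.3° gives ZG at 119.3° from the x-axis; with |ZG| = 29.4, G = (12.72, 11.46). ∠ZGN = 62.3° gives GN at -123.0° from the x-axis; with |GN| = 15.5, N = (4.283, -1.540). ∠GNF = 54.7° gives NF at 2.300° from the x-axis; with |NF| = 28.5, F = (32.76, -0.3964). ∠NFH = 121.7° gives FH at 60.60° from the x-axis; with |FH| = 28.7, H = (46.85, 24.61). Then |EH| = |H − E| = 55.70.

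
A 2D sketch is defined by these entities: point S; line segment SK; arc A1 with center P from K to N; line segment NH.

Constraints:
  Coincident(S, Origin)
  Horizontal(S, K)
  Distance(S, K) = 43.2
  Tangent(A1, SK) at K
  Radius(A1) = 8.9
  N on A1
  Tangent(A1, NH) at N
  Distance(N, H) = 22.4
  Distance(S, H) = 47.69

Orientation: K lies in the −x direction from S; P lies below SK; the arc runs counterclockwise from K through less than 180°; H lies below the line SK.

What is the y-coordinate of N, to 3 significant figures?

-14.6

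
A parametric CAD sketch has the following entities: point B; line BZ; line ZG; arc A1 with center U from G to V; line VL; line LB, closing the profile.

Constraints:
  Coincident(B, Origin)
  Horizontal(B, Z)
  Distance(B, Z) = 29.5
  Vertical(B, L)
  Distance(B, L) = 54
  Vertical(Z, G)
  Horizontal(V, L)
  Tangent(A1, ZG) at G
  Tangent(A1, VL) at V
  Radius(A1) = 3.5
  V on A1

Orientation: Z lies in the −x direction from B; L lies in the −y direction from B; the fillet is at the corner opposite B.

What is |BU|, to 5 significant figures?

56.800

B is at the origin; B and Z share the same y with |BZ| = 29.5 and Z on the −x side, so Z = (-29.500, 0.0000). BL is vertical with |BL| = 54.0 and L on the −y side, so L = (0.0000, -54.000). The virtual corner opposite B is at (-29.500, -54.000). Tangency of A1 to ZG means the radius UG is perpendicular to ZG and tangency of A1 to VL means the radius UV is perpendicular to VL, with radius 3.5, so the center U sits 3.5 in from both sides at U = (-26.000, -50.500). Then |BU| = |U − B| = 56.800.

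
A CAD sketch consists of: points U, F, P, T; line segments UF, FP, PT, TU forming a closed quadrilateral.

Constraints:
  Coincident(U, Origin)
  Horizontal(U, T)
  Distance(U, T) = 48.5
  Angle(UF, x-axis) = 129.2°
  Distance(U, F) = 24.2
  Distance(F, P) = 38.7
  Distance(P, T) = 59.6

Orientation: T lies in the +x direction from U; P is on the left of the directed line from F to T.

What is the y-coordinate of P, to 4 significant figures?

46.70

U is at the origin; UT is horizontal with |UT| = 48.5 and T in +x, so T = (48.5, 0). UF runs at 129.2° with |UF| = 24.2, so F = (-15.30, 18.75). P is determined by |FP| = 38.7 and |PT| = 59.6 together: it lies at the intersection of circle(F, 38.7) and circle(T, 59.6). With |FT| = 66.49, the foot of the radical line on FT is 17.80 from F and the perpendicular offset is √(38.7² − 17.80²) = 34.36. Taking the left-of-FT solution: P = (11.47, 46.70).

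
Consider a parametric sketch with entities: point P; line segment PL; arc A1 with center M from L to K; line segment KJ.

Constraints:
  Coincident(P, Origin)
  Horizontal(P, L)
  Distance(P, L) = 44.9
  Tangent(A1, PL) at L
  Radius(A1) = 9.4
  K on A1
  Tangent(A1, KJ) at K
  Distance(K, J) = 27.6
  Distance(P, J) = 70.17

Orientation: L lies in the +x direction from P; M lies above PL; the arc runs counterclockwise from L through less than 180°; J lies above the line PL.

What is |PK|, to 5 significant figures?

54.313

P is at the origin; PL is horizontal with |PL| = 44.9 and L on the +x side, so L = (44.900, 0.0000). The tangent condition forces ML to be normal to PL, so M = L + (0, 9.4) = (44.900, 9.4000). Since MK ⟂ KJ (tangency), |MJ| = √(9.4² + 27.6²) = 29.157 regardless of where K sits on A1. So J lies on both circle(P, 70.17) and circle(M, 29.157); the above-PL intersection is J = (61.866, 33.112). K is the foot of the tangent from J: K = (53.900, 6.6869).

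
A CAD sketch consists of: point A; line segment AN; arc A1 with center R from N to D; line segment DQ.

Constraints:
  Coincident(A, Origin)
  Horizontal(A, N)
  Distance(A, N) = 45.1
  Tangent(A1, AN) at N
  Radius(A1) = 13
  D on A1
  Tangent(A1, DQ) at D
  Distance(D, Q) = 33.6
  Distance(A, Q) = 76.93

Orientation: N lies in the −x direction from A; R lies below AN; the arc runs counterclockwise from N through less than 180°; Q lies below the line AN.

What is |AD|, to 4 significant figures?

59.01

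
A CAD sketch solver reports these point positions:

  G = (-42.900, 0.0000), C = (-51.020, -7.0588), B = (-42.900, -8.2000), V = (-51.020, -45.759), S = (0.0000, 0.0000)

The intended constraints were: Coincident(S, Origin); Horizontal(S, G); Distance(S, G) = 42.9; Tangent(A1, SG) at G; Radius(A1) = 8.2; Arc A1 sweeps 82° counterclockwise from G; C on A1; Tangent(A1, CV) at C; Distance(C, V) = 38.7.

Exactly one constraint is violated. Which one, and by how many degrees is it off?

Tangent(A1, CV) at C — off by 8.00°.

S = (0.00, 0.00) ✓; S.y = 0.00, G.y = 0.00 ✓; |SG| = 42.90 ✓; ∠(BG, GS) = 90.00° ✓; |BG| = 8.200 ✓; bearing(B→C) − bearing(B→G) = 82.00° ✓; |BC| = 8.200 ✓; ∠(BC, CV) = 82.00° ✗; |CV| = 38.70 ✓.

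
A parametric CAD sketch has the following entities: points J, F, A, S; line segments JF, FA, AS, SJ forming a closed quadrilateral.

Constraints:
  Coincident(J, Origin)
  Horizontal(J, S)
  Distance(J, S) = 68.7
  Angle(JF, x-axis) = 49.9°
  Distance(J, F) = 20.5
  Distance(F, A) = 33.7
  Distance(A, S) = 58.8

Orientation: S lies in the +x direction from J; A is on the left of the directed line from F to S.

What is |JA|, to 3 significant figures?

54.0

Checks: JF at 49.90° ✓; |FA| = 33.70 ✓; |AS| = 58.80 ✓.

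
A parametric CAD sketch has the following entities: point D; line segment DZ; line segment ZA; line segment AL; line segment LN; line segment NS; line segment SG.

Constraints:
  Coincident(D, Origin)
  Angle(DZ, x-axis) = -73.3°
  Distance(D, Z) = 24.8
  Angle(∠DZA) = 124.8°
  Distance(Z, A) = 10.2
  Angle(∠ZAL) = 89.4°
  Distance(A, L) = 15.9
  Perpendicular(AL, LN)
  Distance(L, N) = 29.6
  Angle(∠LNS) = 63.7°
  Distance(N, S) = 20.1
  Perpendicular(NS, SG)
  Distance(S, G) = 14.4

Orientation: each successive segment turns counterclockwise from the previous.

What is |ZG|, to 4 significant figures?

4.805

D is at the origin; DZ runs at -73.3° with length 24.8, so Z = (7.127, -23.75). ∠DZA = 124.8° gives ZA at -18.10° from the x-axis; with |ZA| = 10.2, A = (16.82, -26.92). ∠ZAL = 89.4° gives AL at 72.50° from the x-axis; with |AL| = 15.9, L = (21.60, -11.76). AL ⟂ LN, so LN runs at 162.5°; with |LN| = 29.6, N = (-6.627, -2.858). ∠LNS = 63.7° gives NS at -81.20° from the x-axis; with |NS| = 20.1, S = (-3.552, -22.72). The perpendicularity gives SG at right angles to NS, so SG runs at 8.800°; with |SG| = 14.4, G = (10.68, -20.52). Then |ZG| = |G − Z| = 4.805.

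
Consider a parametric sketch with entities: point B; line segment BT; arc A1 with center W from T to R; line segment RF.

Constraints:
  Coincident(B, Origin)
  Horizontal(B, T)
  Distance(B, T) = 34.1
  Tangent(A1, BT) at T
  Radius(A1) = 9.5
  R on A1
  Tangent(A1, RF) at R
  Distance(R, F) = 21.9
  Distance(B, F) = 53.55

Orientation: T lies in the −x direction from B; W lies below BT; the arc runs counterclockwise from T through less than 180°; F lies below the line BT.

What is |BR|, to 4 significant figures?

44.65

Checks: |WT| = 9.500 ✓; |WR| = 9.500 ✓; ∠(WR, RF) = 90.00° ✓; |RF| = 21.90 ✓; |BF| = 53.55 ✓.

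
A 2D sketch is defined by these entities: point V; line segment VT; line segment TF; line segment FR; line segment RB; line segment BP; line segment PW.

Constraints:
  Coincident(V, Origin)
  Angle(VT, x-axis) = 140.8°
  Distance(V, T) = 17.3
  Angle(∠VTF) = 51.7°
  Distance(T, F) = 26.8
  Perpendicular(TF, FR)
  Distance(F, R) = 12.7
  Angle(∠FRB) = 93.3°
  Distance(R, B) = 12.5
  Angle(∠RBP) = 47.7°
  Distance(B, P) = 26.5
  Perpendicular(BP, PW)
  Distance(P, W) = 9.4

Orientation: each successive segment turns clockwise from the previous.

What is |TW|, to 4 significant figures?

38.32

∠RBP = 47.7° gives BP at 63.50° from the x-axis; with |BP| = 26.5, P = (15.30, 24.65). The perpendicularity gives PW at right angles to BP, so PW runs at -26.50°; with |PW| = 9.4, W = (23.72, 20.45). Then |TW| = |W − T| = 38.32.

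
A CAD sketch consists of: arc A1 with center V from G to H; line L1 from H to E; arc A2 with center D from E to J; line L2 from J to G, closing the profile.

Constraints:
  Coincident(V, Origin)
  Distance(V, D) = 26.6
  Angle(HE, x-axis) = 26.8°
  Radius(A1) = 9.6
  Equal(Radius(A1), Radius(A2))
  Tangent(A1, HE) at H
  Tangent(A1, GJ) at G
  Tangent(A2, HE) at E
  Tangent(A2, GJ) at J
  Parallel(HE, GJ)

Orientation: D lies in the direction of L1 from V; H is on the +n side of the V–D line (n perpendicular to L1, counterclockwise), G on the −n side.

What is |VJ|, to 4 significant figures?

28.28

The slot axis is L1's direction at 26.8°, so u = (cos 26.8°, sin 26.8°) = (0.8926, 0.4509) and n = (−sin 26.8°, cos 26.8°) = (-0.4509, 0.8926). V is at the origin and D lies 26.6 along u from V, so D = 26.6·u = (23.74, 11.99). Tangency of A1 to both parallel lines with radius 9.6 puts H and G at V ± 9.6·n: H = (-4.328, 8.569), G = (4.328, -8.569). Equal radii place E and J the same way about D: E = D + 9.6·n = (19.41, 20.56), J = D − 9.6·n = (28.07, 3.425). Then |VJ| = |J − V| = 28.28.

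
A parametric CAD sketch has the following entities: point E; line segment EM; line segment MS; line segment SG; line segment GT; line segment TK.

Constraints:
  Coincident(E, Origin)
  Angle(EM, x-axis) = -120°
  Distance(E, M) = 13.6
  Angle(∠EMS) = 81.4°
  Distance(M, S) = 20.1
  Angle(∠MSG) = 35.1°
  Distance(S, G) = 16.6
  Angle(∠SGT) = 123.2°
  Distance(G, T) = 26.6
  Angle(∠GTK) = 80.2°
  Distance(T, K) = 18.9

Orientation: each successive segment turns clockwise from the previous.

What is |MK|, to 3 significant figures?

18.4

E is at the origin; EM runs at -120.0° with length 13.6, so M = (-6.80, -11.8). ∠EMS = 81.4° gives MS at 141° from the x-axis; with |MS| = 20.1, S = (-22.5, 0.762). ∠MSG = 35.1° gives SG at -3.50° from the x-axis; with |SG| = 16.6, G = (-5.94, -0.251). ∠SGT = 123.2° gives GT at -60.3° from the x-axis; with |GT| = 26.6, T = (7.24, -23.4). ∠GTK = 80.2° gives TK at -160° from the x-axis; with |TK| = 18.9, K = (-10.5, -29.8). Then |MK| = |K − M| = 18.4.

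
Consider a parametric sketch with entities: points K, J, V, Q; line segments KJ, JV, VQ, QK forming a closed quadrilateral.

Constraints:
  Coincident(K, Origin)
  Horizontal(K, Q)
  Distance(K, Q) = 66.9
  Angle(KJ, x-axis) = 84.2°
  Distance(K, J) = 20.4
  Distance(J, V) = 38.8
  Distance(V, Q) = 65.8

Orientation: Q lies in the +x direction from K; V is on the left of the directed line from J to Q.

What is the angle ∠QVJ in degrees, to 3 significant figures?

76.2°

K is at the origin; K and Q share the same y with |KQ| = 66.9 and Q in +x, so Q = (66.9, 0). KJ runs at 84.2° with |KJ| = 20.4, so J = (2.06, 20.3). V is determined by |JV| = 38.8 and |VQ| = 65.8 together: it lies at the intersection of circle(J, 38.8) and circle(Q, 65.8). With |JQ| = 67.9, the foot of the radical line on JQ is 13.2 from J and the perpendicular offset is √(38.8² − 13.2²) = 36.5. Taking the left-of-JQ solution: V = (25.5, 51.2).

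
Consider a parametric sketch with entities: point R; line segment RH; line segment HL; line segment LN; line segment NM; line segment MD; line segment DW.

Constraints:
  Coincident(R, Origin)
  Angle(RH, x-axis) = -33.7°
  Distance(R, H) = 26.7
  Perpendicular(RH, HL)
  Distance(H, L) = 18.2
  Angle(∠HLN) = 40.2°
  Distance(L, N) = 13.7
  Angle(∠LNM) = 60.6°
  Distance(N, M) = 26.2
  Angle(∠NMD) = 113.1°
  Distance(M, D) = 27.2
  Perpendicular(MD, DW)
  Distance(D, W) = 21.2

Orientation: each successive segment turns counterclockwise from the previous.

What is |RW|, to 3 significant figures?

55.5

R is at the origin; RH runs at -33.7° with length 26.7, so H = (22.2, -14.8). RH is perpendicular to HL, so HL runs at 56.3°; with |HL| = 18.2, L = (32.3, 0.327). ∠HLN = 40.2° gives LN at -164° from the x-axis; with |LN| = 13.7, N = (19.1, -3.47). ∠LNM = 60.6° gives NM at -44.5° from the x-axis; with |NM| = 26.2, M = (37.8, -21.8). ∠NMD = 113.1° gives MD at 22.4° from the x-axis; with |MD| = 27.2, D = (63.0, -11.5). MD ⟂ DW, so DW runs at 112°; with |DW| = 21.2, W = (54.9, 8.13). Then |RW| = |W − R| = 55.5.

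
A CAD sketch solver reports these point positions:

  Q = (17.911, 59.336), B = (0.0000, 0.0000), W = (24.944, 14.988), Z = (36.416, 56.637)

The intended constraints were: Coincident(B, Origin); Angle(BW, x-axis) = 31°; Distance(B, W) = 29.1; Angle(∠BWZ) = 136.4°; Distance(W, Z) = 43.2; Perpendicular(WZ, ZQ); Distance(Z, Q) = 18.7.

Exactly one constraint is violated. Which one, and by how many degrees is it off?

Perpendicular(WZ, ZQ) — off by 7.10°.

B = (0.00, 0.00) ✓; BW at 31.00° ✓; |BW| = 29.10 ✓; ∠BWZ = 136.4° ✓; |WZ| = 43.20 ✓; ∠(WZ, ZQ) = 97.10° ✗; |ZQ| = 18.70 ✓.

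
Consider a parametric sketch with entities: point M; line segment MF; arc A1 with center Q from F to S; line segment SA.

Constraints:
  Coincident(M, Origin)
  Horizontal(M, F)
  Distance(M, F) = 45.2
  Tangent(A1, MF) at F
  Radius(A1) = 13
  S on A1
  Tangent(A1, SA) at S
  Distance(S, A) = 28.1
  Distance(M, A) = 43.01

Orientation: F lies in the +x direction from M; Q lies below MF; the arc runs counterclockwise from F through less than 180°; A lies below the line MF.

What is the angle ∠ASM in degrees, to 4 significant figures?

87.04°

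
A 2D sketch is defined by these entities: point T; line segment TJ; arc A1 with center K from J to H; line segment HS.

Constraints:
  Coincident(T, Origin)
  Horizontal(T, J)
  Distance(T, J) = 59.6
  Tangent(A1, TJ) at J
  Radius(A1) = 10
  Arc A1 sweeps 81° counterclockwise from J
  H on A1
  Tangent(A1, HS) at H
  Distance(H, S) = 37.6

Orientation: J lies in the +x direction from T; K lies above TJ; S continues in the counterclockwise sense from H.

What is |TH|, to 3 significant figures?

70.0

T is at the origin; T and J share the same y with |TJ| = 59.6 and J on the +x side, so J = (59.6, 0.00). Since A1 is tangent to TJ there, KJ ⟂ TJ, so K = J + (0, 10) = (59.6, 10.0). On A1, J sits at bearing -90° from K; an 81° counterclockwise sweep puts H at bearing -9°, so H = K + 10.0·(cos -9°, sin -9°) = (69.5, 8.44). Then |TH| = |H − T| = 70.0.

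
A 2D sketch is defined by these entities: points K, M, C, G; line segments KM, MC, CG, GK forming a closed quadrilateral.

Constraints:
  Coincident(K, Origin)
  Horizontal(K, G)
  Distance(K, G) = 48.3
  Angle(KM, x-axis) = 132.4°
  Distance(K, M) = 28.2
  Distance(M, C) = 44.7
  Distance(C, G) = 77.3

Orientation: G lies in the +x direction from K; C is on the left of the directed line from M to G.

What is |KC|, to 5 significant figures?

60.932

Checks: K = (0.00, 0.00) ✓; |MC| = 44.70 ✓; |CG| = 77.30 ✓.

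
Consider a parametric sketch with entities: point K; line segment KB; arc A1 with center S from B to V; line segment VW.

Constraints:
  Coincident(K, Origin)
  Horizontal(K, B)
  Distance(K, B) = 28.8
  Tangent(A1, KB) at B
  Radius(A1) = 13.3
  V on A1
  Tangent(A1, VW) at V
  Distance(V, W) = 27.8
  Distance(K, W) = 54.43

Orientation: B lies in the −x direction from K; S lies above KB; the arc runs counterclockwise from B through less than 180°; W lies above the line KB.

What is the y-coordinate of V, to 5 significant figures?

20.301

Checks: |SV| = 13.30 ✓; ∠(SV, VW) = 90.00° ✓; |VW| = 27.80 ✓; |KW| = 54.43 ✓.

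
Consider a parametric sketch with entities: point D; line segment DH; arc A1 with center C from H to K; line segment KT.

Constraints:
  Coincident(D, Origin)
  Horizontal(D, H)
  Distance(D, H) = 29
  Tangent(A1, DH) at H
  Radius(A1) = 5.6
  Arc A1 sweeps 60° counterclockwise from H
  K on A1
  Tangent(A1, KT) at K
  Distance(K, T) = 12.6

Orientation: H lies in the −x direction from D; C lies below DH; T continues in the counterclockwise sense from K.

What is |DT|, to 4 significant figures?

42.43

D is at the origin; DH is horizontal with |DH| = 29.0 and H on the −x side, so H = (-29.00, 0.000). A1 meets DH tangentially, so CH is at right angles to DH, so C = H + (0, -5.6) = (-29.00, -5.600). On A1, H sits at bearing 90° from C; a 60° counterclockwise sweep puts K at bearing 150°, so K = C + 5.6·(cos 150°, sin 150°) = (-33.85, -2.800). A1 meets KT tangentially, so CK is at right angles to KT, so KT runs along (−sin 150°, cos 150°); with |KT| = 12.6, T = (-40.15, -13.71). Then |DT| = |T − D| = 42.43.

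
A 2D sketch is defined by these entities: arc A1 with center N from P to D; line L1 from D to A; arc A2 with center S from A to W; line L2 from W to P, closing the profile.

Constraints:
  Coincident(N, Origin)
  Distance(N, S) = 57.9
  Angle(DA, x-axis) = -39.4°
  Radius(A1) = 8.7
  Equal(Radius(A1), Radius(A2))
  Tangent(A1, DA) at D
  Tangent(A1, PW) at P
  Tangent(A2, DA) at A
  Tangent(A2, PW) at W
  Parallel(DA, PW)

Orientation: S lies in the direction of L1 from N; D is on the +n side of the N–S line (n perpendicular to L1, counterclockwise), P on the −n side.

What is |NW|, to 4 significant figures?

58.55

The slot axis is L1's direction at -39.4°, so u = (cos -39.4°, sin -39.4°) = (0.7727, -0.6347) and n = (−sin -39.4°, cos -39.4°) = (0.6347, 0.7727). N is at the origin and S lies 57.9 along u from N, so S = 57.9·u = (44.74, -36.75). Tangency of A1 to both parallel lines with radius 8.7 puts D and P at N ± 8.7·n: D = (5.522, 6.723), P = (-5.522, -6.723). Equal radii place A and W the same way about S: A = S + 8.7·n = (50.26, -30.03), W = S − 8.7·n = (39.22, -43.47). Then |NW| = |W − N| = 58.55.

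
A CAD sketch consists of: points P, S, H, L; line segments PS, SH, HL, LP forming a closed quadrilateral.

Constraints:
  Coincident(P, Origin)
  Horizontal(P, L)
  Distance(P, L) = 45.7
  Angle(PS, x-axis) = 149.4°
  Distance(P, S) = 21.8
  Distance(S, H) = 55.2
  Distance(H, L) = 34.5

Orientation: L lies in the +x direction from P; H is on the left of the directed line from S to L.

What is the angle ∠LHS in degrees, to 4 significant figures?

90.62°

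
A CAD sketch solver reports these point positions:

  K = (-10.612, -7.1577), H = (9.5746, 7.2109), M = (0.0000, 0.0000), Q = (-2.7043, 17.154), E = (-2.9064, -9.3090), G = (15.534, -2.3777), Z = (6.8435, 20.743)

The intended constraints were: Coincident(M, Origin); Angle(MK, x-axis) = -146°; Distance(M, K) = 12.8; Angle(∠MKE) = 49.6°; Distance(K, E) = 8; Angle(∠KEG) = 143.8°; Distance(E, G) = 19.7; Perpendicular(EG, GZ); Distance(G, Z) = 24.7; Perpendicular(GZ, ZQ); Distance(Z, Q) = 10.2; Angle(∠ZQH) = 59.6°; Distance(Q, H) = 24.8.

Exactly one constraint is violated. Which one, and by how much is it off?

Distance(Q, H) = 24.8 — off by 9.00.

M = (0.00, 0.00) ✓; MK at -146.0° ✓; |MK| = 12.80 ✓; ∠MKE = 49.60° ✓; |KE| = 8.000 ✓; ∠KEG = 143.8° ✓; |EG| = 19.70 ✓; ∠(EG, GZ) = 90.00° ✓; |GZ| = 24.70 ✓; ∠(GZ, ZQ) = 90.00° ✓; |ZQ| = 10.20 ✓; ∠ZQH = 59.60° ✓; |QH| = 15.80 ✗.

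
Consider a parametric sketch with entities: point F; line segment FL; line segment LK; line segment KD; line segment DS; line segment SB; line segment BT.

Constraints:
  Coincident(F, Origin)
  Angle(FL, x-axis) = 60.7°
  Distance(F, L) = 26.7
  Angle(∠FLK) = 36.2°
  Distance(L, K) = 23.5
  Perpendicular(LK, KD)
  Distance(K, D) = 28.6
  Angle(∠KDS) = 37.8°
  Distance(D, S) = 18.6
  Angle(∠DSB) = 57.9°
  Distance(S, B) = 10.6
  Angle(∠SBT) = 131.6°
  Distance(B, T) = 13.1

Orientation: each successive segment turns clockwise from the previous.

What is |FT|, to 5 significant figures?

12.276

F is at the origin; FL runs at 60.7° with length 26.7, so L = (13.067, 23.284). ∠FLK = 36.2° gives LK at -83.100° from the x-axis; with |LK| = 23.5, K = (15.890, -0.045548). LK ⟂ KD, so KD runs at -173.10°; with |KD| = 28.6, D = (-12.503, -3.4815). ∠KDS = 37.8° gives DS at 44.700° from the x-axis; with |DS| = 18.6, S = (0.71774, 9.6017). ∠DSB = 57.9° gives SB at -77.400° from the x-axis; with |SB| = 10.6, B = (3.0301, -0.74304). ∠SBT = 131.6° gives BT at -125.80° from the x-axis; with |BT| = 13.1, T = (-4.6329, -11.368). Then |FT| = |T − F| = 12.276.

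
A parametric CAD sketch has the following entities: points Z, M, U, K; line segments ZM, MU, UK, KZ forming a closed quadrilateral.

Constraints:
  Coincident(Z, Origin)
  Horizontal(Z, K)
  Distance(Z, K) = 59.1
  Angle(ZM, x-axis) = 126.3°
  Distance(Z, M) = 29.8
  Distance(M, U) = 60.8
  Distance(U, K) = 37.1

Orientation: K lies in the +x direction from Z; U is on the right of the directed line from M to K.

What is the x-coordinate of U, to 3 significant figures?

26.5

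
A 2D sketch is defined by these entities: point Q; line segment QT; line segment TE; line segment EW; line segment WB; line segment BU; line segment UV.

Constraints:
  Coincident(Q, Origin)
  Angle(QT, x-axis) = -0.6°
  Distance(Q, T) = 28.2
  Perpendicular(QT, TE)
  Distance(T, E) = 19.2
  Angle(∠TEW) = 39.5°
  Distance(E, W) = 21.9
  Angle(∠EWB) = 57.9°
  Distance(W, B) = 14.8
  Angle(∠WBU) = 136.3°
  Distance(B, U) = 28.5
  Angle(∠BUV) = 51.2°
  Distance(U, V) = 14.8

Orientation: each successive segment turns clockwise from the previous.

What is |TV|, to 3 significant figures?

23.1

∠WBU = 136.3° gives BU at -36.9° from the x-axis; with |BU| = 28.5, U = (51.7, -17.8). ∠BUV = 51.2° gives UV at -166° from the x-axis; with |UV| = 14.8, V = (37.4, -21.5). Then |TV| = |V − T| = 23.1.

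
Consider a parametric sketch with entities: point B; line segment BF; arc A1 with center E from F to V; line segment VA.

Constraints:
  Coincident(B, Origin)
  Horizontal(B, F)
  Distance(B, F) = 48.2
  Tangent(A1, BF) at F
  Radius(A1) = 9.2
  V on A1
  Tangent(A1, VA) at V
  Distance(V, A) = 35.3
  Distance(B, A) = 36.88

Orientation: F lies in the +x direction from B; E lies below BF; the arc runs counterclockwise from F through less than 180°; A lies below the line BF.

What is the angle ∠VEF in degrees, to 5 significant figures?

52.168°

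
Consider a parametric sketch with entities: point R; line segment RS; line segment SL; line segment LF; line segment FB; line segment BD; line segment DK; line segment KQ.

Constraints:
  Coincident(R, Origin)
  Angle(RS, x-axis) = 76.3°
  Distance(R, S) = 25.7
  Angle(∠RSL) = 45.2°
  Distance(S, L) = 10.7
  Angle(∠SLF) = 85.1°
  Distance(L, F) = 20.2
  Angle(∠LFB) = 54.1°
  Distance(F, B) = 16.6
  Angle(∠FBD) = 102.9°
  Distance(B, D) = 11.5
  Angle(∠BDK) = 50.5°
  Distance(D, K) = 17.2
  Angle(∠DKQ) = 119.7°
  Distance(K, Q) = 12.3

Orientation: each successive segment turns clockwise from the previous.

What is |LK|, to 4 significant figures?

15.17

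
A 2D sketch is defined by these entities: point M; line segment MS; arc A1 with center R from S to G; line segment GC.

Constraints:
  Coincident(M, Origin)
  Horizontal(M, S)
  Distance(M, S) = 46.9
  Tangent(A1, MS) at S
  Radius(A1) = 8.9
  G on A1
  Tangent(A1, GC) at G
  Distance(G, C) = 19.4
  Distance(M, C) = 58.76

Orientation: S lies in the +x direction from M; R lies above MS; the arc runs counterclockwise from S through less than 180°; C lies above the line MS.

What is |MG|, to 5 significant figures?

56.619

M is at the origin; M and S share the same y with |MS| = 46.9 and S on the +x side, so S = (46.900, 0.0000). Tangency of A1 to MS means the radius RS is perpendicular to MS, so R = S + (0, 8.9) = (46.900, 8.9000). Since RG ⟂ GC (tangency), |RC| = √(8.9² + 19.4²) = 21.344 regardless of where G sits on A1. So C lies on both circle(M, 58.76) and circle(R, 21.344); the above-MS intersection is C = (50.568, 29.927). G is the foot of the tangent from C: G = (55.507, 11.166).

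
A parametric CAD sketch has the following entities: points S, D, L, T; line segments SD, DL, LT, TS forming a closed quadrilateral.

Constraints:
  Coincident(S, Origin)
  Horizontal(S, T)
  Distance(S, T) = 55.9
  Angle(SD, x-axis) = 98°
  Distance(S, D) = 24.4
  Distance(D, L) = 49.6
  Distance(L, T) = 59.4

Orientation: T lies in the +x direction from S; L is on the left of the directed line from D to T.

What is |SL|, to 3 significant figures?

65.7

Checks: |DL| = 49.60 ✓; |LT| = 59.40 ✓.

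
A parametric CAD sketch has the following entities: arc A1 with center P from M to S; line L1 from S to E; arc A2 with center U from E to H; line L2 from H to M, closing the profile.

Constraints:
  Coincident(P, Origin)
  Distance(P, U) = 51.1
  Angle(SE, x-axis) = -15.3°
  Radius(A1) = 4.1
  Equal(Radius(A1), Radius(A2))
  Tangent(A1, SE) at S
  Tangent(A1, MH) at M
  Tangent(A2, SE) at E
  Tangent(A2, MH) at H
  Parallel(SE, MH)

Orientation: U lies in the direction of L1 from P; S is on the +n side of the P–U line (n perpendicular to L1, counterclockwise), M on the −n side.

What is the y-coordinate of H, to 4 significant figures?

-17.44

The slot axis is L1's direction at -15.3°, so u = (cos -15.3°, sin -15.3°) = (0.9646, -0.2639) and n = (−sin -15.3°, cos -15.3°) = (0.2639, 0.9646). P is at the origin and U lies 51.1 along u from P, so U = 51.1·u = (49.29, -13.48). Tangency of A1 to both parallel lines with radius 4.1 puts S and M at P ± 4.1·n: S = (1.082, 3.955), M = (-1.082, -3.955). Equal radii place E and H the same way about U: E = U + 4.1·n = (50.37, -9.529), H = U − 4.1·n = (48.21, -17.44). So H.y = -17.44.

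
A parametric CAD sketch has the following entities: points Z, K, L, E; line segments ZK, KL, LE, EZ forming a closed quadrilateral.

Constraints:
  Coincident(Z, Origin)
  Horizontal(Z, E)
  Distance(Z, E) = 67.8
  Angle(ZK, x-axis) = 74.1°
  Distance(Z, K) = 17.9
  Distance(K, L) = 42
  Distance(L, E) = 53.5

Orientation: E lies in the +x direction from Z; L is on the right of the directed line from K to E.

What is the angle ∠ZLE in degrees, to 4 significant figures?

106.1°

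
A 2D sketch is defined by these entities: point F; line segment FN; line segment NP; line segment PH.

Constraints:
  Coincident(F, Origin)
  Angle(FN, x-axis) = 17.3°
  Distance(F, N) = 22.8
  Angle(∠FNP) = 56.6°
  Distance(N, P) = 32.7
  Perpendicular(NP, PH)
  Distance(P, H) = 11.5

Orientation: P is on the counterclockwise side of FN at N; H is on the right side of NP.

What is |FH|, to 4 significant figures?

36.58

∠FNP = 56.6°, so NP runs at 17.3° + (180° − 56.6°) = 140.7° from the x-axis; with |NP| = 32.7, P = N + 32.7·(cos 140.7°, sin 140.7°) = (-3.536, 27.49). NP ⟂ PH; with |PH| = 11.5 on the right of NP, H = P + 11.5·(0.6334, 0.7738) = (3.748, 36.39). Then |FH| = |H − F| = 36.58.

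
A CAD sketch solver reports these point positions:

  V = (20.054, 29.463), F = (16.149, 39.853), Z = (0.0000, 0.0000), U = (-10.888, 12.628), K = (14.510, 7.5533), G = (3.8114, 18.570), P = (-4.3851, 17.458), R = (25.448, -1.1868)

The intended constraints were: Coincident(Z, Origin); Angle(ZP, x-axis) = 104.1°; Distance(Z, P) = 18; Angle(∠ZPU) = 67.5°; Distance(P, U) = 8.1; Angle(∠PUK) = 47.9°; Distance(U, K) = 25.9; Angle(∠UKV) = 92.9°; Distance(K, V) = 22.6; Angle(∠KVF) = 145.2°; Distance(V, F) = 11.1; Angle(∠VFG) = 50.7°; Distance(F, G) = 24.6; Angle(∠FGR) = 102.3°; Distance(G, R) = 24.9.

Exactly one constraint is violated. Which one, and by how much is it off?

Distance(G, R) = 24.9 — off by 4.40.

Z = (0.00, 0.00) ✓; ZP at 104.1° ✓; |ZP| = 18.00 ✓; ∠ZPU = 67.50° ✓; |PU| = 8.100 ✓; ∠PUK = 47.90° ✓; |UK| = 25.90 ✓; ∠UKV = 92.90° ✓; |KV| = 22.60 ✓; ∠KVF = 145.2° ✓; |VF| = 11.10 ✓; ∠VFG = 50.70° ✓; |FG| = 24.60 ✓; ∠FGR = 102.3° ✓; |GR| = 29.30 ✗.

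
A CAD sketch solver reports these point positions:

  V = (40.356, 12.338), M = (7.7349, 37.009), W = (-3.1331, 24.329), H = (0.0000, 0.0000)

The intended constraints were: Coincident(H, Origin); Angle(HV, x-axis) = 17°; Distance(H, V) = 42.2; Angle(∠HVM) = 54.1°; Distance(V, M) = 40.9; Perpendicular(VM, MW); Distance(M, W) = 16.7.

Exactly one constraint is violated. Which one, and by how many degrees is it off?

Perpendicular(VM, MW) — off by 3.50°.

H = (0.00, 0.00) ✓; HV at 17.00° ✓; |HV| = 42.20 ✓; ∠HVM = 54.10° ✓; |VM| = 40.90 ✓; ∠(VM, MW) = 86.50° ✗; |MW| = 16.70 ✓.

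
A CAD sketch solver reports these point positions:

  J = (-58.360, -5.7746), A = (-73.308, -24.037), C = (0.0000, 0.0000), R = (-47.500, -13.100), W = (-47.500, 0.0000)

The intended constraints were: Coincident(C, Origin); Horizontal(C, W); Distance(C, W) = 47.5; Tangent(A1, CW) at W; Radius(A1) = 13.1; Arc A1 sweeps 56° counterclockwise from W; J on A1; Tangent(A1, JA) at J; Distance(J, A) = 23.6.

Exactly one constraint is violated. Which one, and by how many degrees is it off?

Tangent(A1, JA) at J — off by 5.30°.

C = (0.00, 0.00) ✓; C.y = 0.00, W.y = 0.00 ✓; |CW| = 47.50 ✓; ∠(RW, WC) = 90.00° ✓; |RW| = 13.10 ✓; bearing(R→J) − bearing(R→W) = 56.00° ✓; |RJ| = 13.10 ✓; ∠(RJ, JA) = 95.30° ✗; |JA| = 23.60 ✓.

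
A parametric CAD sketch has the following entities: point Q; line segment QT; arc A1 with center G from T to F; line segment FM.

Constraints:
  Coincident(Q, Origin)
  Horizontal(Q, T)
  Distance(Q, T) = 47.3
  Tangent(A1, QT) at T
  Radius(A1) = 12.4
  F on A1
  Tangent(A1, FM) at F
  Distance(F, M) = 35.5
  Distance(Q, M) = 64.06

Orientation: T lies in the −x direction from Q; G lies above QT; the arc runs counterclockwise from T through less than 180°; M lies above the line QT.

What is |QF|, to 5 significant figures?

37.897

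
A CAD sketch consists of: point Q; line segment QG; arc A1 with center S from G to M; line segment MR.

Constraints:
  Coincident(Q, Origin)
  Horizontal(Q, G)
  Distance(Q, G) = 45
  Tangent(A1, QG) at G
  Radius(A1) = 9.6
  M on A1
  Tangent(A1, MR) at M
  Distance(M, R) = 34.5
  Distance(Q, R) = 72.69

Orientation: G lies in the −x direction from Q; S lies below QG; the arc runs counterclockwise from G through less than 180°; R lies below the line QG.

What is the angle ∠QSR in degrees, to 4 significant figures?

124.9°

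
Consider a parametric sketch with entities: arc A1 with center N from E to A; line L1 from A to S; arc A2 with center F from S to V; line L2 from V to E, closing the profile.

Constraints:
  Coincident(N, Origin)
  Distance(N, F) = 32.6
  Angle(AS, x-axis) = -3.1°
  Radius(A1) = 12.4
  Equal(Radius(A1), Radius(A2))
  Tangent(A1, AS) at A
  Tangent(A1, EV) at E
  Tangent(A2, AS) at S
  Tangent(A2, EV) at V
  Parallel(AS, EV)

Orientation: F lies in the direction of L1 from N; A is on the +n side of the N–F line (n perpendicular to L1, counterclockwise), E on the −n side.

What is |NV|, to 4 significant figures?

34.88

The slot axis is L1's direction at -3.1°, so u = (cos -3.1°, sin -3.1°) = (0.9985, -0.05408) and n = (−sin -3.1°, cos -3.1°) = (0.05408, 0.9985). N is at the origin and F lies 32.6 along u from N, so F = 32.6·u = (32.55, -1.763). Tangency of A1 to both parallel lines with radius 12.4 puts A and E at N ± 12.4·n: A = (0.6706, 12.38), E = (-0.6706, -12.38). Equal radii place S and V the same way about F: S = F + 12.4·n = (33.22, 10.62), V = F − 12.4·n = (31.88, -14.14). Then |NV| = |V − N| = 34.88.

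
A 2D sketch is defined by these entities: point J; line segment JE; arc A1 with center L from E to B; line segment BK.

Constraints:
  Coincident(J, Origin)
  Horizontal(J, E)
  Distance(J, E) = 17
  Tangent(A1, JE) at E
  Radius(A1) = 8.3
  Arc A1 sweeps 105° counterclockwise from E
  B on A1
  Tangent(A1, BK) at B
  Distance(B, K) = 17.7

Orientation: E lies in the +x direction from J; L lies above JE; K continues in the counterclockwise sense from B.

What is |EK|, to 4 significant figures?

27.76

J is at the origin; J and E share the same y with |JE| = 17.0 and E on the +x side, so E = (17.00, 0.000). A1 meets JE tangentially, so LE is at right angles to JE, so L = E + (0, 8.3) = (17.00, 8.300). On A1, E sits at bearing -90° from L; a 105° counterclockwise sweep puts B at bearing 15°, so B = L + 8.3·(cos 15°, sin 15°) = (25.02, 10.45). The tangent condition forces LB to be normal to BK, so BK runs along (−sin 15°, cos 15°); with |BK| = 17.7, K = (20.44, 27.55). Then |EK| = |K − E| = 27.76.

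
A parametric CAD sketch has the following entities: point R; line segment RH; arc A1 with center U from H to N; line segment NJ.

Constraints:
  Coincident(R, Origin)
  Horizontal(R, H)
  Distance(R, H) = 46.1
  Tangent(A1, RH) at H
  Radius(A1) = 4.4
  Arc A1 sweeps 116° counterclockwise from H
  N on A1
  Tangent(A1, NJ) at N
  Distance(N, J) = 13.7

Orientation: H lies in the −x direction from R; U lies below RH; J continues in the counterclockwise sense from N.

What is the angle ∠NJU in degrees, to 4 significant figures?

17.81°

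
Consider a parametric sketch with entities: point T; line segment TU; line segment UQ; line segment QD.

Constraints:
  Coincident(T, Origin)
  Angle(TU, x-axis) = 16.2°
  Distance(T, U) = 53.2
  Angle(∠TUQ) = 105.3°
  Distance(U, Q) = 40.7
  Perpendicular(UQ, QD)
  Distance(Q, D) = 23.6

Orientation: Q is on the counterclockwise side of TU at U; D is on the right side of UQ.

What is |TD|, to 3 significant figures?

92.8

T is at the origin; TU runs at 16.2° with length 53.2, so U = 53.2·(cos 16.2°, sin 16.2°) = (51.1, 14.8). ∠TUQ = 105.3°, so UQ runs at 16.2° + (180° − 105.3°) = 90.9° from the x-axis; with |UQ| = 40.7, Q = U + 40.7·(cos 90.9°, sin 90.9°) = (50.4, 55.5). The perpendicularity gives QD at right angles to UQ; with |QD| = 23.6 on the right of UQ, D = Q + 23.6·(1.00, 0.0157) = (74.0, 55.9). Then |TD| = |D − T| = 92.8.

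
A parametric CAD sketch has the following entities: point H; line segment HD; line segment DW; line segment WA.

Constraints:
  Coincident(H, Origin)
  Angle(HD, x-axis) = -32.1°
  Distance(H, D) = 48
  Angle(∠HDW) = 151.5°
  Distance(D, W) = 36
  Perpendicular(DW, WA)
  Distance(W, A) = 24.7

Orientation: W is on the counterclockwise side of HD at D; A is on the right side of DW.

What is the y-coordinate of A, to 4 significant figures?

-52.42

H is at the origin; HD runs at -32.1° with length 48.0, so D = 48.0·(cos -32.1°, sin -32.1°) = (40.66, -25.51). ∠HDW = 151.5°, so DW runs at -32.1° + (180° − 151.5°) = -3.600° from the x-axis; with |DW| = 36.0, W = D + 36.0·(cos -3.600°, sin -3.600°) = (76.59, -27.77). DW ⟂ WA; with |WA| = 24.7 on the right of DW, A = W + 24.7·(-0.06279, -0.9980) = (75.04, -52.42). So A.y = -52.42.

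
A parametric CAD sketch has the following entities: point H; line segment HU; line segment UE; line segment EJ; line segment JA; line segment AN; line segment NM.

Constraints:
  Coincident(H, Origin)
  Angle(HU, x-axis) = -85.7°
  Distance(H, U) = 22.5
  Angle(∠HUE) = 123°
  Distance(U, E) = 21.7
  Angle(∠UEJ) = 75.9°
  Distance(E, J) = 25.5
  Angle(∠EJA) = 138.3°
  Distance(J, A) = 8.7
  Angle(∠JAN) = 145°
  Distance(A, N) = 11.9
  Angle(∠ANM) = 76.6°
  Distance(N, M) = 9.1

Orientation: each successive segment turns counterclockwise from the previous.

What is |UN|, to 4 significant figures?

29.68

∠EJA = 138.3° gives JA at 117.1° from the x-axis; with |JA| = 8.7, A = (23.19, -0.4361). ∠JAN = 145.0° gives AN at 152.1° from the x-axis; with |AN| = 11.9, N = (12.67, 5.132). Then |UN| = |N − U| = 29.68.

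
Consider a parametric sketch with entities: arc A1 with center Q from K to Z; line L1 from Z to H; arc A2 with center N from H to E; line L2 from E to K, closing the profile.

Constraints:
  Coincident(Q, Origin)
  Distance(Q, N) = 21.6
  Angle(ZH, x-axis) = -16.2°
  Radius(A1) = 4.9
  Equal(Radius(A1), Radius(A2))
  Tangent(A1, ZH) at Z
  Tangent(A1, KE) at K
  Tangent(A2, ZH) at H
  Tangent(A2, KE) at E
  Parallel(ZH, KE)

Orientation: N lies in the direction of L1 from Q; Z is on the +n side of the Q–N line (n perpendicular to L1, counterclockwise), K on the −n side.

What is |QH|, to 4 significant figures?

22.15

The slot axis is L1's direction at -16.2°, so u = (cos -16.2°, sin -16.2°) = (0.9603, -0.2790) and n = (−sin -16.2°, cos -16.2°) = (0.2790, 0.9603). Q is at the origin and N lies 21.6 along u from Q, so N = 21.6·u = (20.74, -6.026). Tangency of A1 to both parallel lines with radius 4.9 puts Z and K at Q ± 4.9·n: Z = (1.367, 4.705), K = (-1.367, -4.705). Equal radii place H and E the same way about N: H = N + 4.9·n = (22.11, -1.321), E = N − 4.9·n = (19.38, -10.73). Then |QH| = |H − Q| = 22.15.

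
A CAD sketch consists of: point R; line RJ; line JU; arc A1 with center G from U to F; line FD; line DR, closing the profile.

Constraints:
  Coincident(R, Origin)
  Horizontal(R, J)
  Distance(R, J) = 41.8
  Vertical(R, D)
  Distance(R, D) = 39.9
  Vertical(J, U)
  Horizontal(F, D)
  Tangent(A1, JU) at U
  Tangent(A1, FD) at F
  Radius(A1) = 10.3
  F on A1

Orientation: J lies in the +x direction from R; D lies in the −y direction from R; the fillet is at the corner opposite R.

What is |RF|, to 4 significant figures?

50.84

R is at the origin; R and J share the same y with |RJ| = 41.8 and J on the +x side, so J = (41.80, 0.000). RD is vertical with |RD| = 39.9 and D on the −y side, so D = (0.000, -39.90). The virtual corner opposite R is at (41.80, -39.90). A1 meets JU tangentially, so GU is at right angles to JU and A1 meets FD tangentially, so GF is at right angles to FD, with radius 10.3, so the center G sits 10.3 in from both sides at G = (31.50, -29.60). That places the tangent points at U = (41.80, -29.60) on JU and F = (31.50, -39.90) on FD. Then |RF| = |F − R| = 50.84.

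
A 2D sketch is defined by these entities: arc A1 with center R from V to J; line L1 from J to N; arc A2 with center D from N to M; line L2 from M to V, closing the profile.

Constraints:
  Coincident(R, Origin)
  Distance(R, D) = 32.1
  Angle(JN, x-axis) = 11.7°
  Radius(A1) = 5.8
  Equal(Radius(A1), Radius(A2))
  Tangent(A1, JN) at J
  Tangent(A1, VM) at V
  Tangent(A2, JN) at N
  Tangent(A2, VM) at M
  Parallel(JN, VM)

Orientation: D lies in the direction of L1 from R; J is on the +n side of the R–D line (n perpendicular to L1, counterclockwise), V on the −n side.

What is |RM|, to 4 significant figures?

32.62

The slot axis is L1's direction at 11.7°, so u = (cos 11.7°, sin 11.7°) = (0.9792, 0.2028) and n = (−sin 11.7°, cos 11.7°) = (-0.2028, 0.9792). R is at the origin and D lies 32.1 along u from R, so D = 32.1·u = (31.43, 6.509). Tangency of A1 to both parallel lines with radius 5.8 puts J and V at R ± 5.8·n: J = (-1.176, 5.679), V = (1.176, -5.679). Equal radii place N and M the same way about D: N = D + 5.8·n = (30.26, 12.19), M = D − 5.8·n = (32.61, 0.8300). Then |RM| = |M − R| = 32.62.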